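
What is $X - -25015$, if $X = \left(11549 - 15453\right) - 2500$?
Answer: $18611$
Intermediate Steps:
$X = -6404$ ($X = -3904 - 2500 = -6404$)
$X - -25015 = -6404 - -25015 = -6404 + 25015 = 18611$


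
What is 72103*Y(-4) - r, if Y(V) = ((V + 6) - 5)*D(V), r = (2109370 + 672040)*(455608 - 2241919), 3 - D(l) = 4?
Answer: 4968463494819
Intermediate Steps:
D(l) = -1 (D(l) = 3 - 1*4 = 3 - 4 = -1)
r = -4968463278510 (r = 2781410*(-1786311) = -4968463278510)
Y(V) = -1 - V (Y(V) = ((V + 6) - 5)*(-1) = ((6 + V) - 5)*(-1) = (1 + V)*(-1) = -1 - V)
72103*Y(-4) - r = 72103*(-1 - 1*(-4)) - 1*(-4968463278510) = 72103*(-1 + 4) + 4968463278510 = 72103*3 + 4968463278510 = 216309 + 4968463278510 = 4968463494819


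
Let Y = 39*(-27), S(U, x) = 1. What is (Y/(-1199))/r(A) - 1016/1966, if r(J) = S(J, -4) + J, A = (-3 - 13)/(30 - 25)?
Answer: -11875507/12964787 ≈ -0.91598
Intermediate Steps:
Y = -1053
A = -16/5 ≈ -3.2000
r(J) = 1 + J
(Y/(-1199))/r(A) - 1016/1966 = (-1053/(-1199))/(1 - 16/5) - 1016/1966 = (-1053*(-1/1199))/(-11/5) - 1016*1/1966 = (1053/1199)*(-5/11) - 508/983 = -5265/13189 - 508/983 = -11875507/12964787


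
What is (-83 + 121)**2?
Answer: 1444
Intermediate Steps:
(-83 + 121)**2 = 38**2 = 1444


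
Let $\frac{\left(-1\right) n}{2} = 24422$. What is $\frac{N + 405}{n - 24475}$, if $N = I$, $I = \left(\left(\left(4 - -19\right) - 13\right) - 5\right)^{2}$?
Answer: $- \frac{430}{73319} \approx -0.0058648$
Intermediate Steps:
$n = -48844$ ($n = \left(-2\right) 24422 = -48844$)
$I = 25$ ($I = \left(\left(\left(4 + 19\right) - 13\right) - 5\right)^{2} = \left(\left(23 - 13\right) - 5\right)^{2} = \left(10 - 5\right)^{2} = 5^{2} = 25$)
$N = 25$
$\frac{N + 405}{n - 24475} = \frac{25 + 405}{-48844 - 24475} = \frac{430}{-73319} = 430 \left(- \frac{1}{73319}\right) = - \frac{430}{73319}$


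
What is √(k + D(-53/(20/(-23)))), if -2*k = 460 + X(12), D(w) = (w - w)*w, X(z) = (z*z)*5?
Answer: I*√590 ≈ 24.29*I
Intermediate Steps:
X(z) = 5*z² (X(z) = z²*5 = 5*z²)
D(w) = 0 (D(w) = 0*w = 0)
k = -590 (k = -(460 + 5*12²)/2 = -(460 + 5*144)/2 = -(460 + 720)/2 = -½*1180 = -590)
√(k + D(-53/(20/(-23)))) = √(-590 + 0) = √(-590) = I*√590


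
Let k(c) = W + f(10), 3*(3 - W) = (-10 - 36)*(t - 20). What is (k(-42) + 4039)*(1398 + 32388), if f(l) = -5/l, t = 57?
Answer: 155714043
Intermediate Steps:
W = 1711/3 (W = 3 - (-10 - 36)*(57 - 20)/3 = 3 - (-46)*37/3 = 3 - 1/3*(-1702) = 3 + 1702/3 = 1711/3 ≈ 570.33)
k(c) = 3419/6 (k(c) = 1711/3 - 5/10 = 1711/3 - 5*1/10 = 1711/3 - 1/2 = 3419/6)
(k(-42) + 4039)*(1398 + 32388) = (3419/6 + 4039)*(1398 + 32388) = (27653/6)*33786 = 155714043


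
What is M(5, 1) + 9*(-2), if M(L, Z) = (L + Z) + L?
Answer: -7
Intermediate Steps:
M(L, Z) = Z + 2*L
M(5, 1) + 9*(-2) = (1 + 2*5) + 9*(-2) = (1 + 10) - 18 = 11 - 18 = -7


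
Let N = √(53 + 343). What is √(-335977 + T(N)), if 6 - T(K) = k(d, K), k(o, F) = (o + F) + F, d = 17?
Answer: 2*√(-83997 - 3*√11) ≈ 579.68*I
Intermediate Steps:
N = 6*√11 (N = √396 = 6*√11 ≈ 19.900)
k(o, F) = o + 2*F (k(o, F) = (F + o) + F = o + 2*F)
T(K) = -11 - 2*K (T(K) = 6 - (17 + 2*K) = 6 + (-17 - 2*K) = -11 - 2*K)
√(-335977 + T(N)) = √(-335977 + (-11 - 12*√11)) = √(-335988 - 12*√11)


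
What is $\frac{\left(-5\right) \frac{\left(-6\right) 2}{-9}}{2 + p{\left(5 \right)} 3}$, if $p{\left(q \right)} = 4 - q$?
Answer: $\frac{20}{3} \approx 6.6667$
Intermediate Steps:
$\frac{\left(-5\right) \frac{\left(-6\right) 2}{-9}}{2 + p{\left(5 \right)} 3} = \frac{\left(-5\right) \frac{\left(-6\right) 2}{-9}}{2 + \left(4 - 5\right) 3} = \frac{\left(-5\right) \left(\left(-12\right) \left(- \frac{1}{9}\right)\right)}{2 + \left(4 - 5\right) 3} = \frac{\left(-5\right) \frac{4}{3}}{2 - 3} = - \frac{20}{3 \left(2 - 3\right)} = - \frac{20}{3 \left(-1\right)} = \left(- \frac{20}{3}\right) \left(-1\right) = \frac{20}{3}$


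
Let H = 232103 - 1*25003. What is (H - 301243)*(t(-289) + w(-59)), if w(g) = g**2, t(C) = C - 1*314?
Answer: -270943554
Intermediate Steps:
H = 207100 (H = 232103 - 25003 = 207100)
t(C) = -314 + C (t(C) = C - 314 = -314 + C)
(H - 301243)*(t(-289) + w(-59)) = (207100 - 301243)*((-314 - 289) + (-59)**2) = -94143*(-603 + 3481) = -94143*2878 = -270943554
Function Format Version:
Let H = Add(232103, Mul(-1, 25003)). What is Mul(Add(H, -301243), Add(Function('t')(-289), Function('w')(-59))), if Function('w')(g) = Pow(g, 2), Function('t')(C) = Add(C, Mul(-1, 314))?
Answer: -270943554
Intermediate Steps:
H = 207100 (H = Add(232103, -25003) = 207100)
Function('t')(C) = Add(-314, C) (Function('t')(C) = Add(C, -314) = Add(-314, C))
Mul(Add(H, -301243), Add(Function('t')(-289), Function('w')(-59))) = Mul(Add(207100, -301243), Add(Add(-314, -289), Pow(-59, 2))) = Mul(-94143, Add(-603, 3481)) = Mul(-94143, 2878) = -270943554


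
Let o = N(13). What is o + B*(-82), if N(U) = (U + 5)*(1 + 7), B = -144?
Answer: 11952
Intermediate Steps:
N(U) = 40 + 8*U (N(U) = (5 + U)*8 = 40 + 8*U)
o = 144 (o = 40 + 8*13 = 40 + 104 = 144)
o + B*(-82) = 144 - 144*(-82) = 144 + 11808 = 11952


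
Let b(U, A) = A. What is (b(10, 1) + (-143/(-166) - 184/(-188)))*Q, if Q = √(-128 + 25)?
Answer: 22159*I*√103/7802 ≈ 28.825*I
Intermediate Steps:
Q = I*√103 (Q = √(-103) = I*√103 ≈ 10.149*I)
(b(10, 1) + (-143/(-166) - 184/(-188)))*Q = (1 + (-143/(-166) - 184/(-188)))*(I*√103) = (1 + (-143*(-1/166) - 184*(-1/188)))*(I*√103) = (1 + (143/166 + 46/47))*(I*√103) = (1 + 14357/7802)*(I*√103) = 22159*(I*√103)/7802 = 22159*I*√103/7802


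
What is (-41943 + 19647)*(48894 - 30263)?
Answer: -415396776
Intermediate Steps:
(-41943 + 19647)*(48894 - 30263) = -22296*18631 = -415396776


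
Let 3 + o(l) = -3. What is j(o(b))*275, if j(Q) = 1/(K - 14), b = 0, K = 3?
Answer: -25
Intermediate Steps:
o(l) = -6 (o(l) = -3 - 3 = -6)
j(Q) = -1/11 (j(Q) = 1/(3 - 14) = 1/(-11) = -1/11)
j(o(b))*275 = -1/11*275 = -25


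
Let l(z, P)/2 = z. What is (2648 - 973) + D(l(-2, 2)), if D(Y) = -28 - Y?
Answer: 1651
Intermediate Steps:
l(z, P) = 2*z
(2648 - 973) + D(l(-2, 2)) = (2648 - 973) + (-28 - 2*(-2)) = 1675 + (-28 - 1*(-4)) = 1675 + (-28 + 4) = 1675 - 24 = 1651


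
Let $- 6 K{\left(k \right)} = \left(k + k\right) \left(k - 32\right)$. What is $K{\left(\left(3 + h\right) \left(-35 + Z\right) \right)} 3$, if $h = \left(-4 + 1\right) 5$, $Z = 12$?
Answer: $-67344$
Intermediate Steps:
$h = -15$ ($h = \left(-3\right) 5 = -15$)
$K{\left(k \right)} = - \frac{k \left(-32 + k\right)}{3}$ ($K{\left(k \right)} = - \frac{\left(k + k\right) \left(k - 32\right)}{6} = - \frac{2 k \left(-32 + k\right)}{6} = - \frac{k \left(-32 + k\right)}{3}$)
$K{\left(\left(3 + h\right) \left(-35 + Z\right) \right)} 3 = \frac{\left(3 - 15\right) \left(-35 + 12\right) \left(32 - \left(3 - 15\right) \left(-35 + 12\right)\right)}{3} \cdot 3 = \frac{\left(-12\right) \left(-23\right) \left(32 - \left(-12\right) \left(-23\right)\right)}{3} \cdot 3 = \frac{1}{3} \cdot 276 \left(32 - 276\right) 3 = \frac{1}{3} \cdot 276 \left(-244\right) 3 = \left(-22448\right) 3 = -67344$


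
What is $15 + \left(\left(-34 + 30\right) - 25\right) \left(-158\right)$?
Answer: $4597$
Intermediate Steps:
$15 + \left(\left(-34 + 30\right) - 25\right) \left(-158\right) = 15 + \left(-4 - 25\right) \left(-158\right) = 15 - -4582 = 15 + 4582 = 4597$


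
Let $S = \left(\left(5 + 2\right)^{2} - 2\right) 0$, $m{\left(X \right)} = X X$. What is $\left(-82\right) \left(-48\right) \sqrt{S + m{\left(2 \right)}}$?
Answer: $7872$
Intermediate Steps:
$m{\left(X \right)} = X^{2}$
$S = 0$ ($S = \left(7^{2} - 2\right) 0 = \left(49 - 2\right) 0 = 47 \cdot 0 = 0$)
$\left(-82\right) \left(-48\right) \sqrt{S + m{\left(2 \right)}} = \left(-82\right) \left(-48\right) \sqrt{0 + 2^{2}} = 3936 \sqrt{0 + 4} = 3936 \sqrt{4} = 3936 \cdot 2 = 7872$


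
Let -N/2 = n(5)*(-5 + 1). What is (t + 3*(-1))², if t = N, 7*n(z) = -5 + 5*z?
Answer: 19321/49 ≈ 394.31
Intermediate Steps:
n(z) = -5/7 + 5*z/7 (n(z) = (-5 + 5*z)/7 = -5/7 + 5*z/7)
N = 160/7 (N = -2*(-5/7 + (5/7)*5)*(-5 + 1) = -2*(-5/7 + 25/7)*(-4) = -40*(-4)/7 = -2*(-80/7) = 160/7 ≈ 22.857)
t = 160/7 ≈ 22.857
(t + 3*(-1))² = (160/7 + 3*(-1))² = (160/7 - 3)² = (139/7)² = 19321/49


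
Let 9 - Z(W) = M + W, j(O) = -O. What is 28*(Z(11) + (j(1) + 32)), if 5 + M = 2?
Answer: 896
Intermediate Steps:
M = -3 (M = -5 + 2 = -3)
Z(W) = 12 - W (Z(W) = 9 - (-3 + W) = 9 + (3 - W) = 12 - W)
28*(Z(11) + (j(1) + 32)) = 28*((12 - 1*11) + (-1*1 + 32)) = 28*((12 - 11) + (-1 + 32)) = 28*(1 + 31) = 28*32 = 896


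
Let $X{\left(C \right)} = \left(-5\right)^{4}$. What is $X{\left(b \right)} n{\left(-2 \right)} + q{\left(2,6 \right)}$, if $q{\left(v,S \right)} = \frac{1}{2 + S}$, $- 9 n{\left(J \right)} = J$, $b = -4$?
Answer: $\frac{10009}{72} \approx 139.01$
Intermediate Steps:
$n{\left(J \right)} = - \frac{J}{9}$
$X{\left(C \right)} = 625$
$X{\left(b \right)} n{\left(-2 \right)} + q{\left(2,6 \right)} = 625 \left(\left(- \frac{1}{9}\right) \left(-2\right)\right) + \frac{1}{2 + 6} = 625 \cdot \frac{2}{9} + \frac{1}{8} = \frac{1250}{9} + \frac{1}{8} = \frac{10009}{72}$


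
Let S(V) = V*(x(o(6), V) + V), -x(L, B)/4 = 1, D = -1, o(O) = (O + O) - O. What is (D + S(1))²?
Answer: 16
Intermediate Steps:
o(O) = O (o(O) = 2*O - O = O)
x(L, B) = -4 (x(L, B) = -4*1 = -4)
S(V) = V*(-4 + V)
(D + S(1))² = (-1 + 1*(-4 + 1))² = (-1 + 1*(-3))² = (-1 - 3)² = (-4)² = 16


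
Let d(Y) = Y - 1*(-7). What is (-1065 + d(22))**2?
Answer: 1073296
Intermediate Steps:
d(Y) = 7 + Y (d(Y) = Y + 7 = 7 + Y)
(-1065 + d(22))**2 = (-1065 + (7 + 22))**2 = (-1065 + 29)**2 = (-1036)**2 = 1073296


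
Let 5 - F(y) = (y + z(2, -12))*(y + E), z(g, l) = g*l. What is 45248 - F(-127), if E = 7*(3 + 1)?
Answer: 60192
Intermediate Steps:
E = 28 (E = 7*4 = 28)
F(y) = 5 - (-24 + y)*(28 + y) (F(y) = 5 - (y + 2*(-12))*(y + 28) = 5 - (y - 24)*(28 + y) = 5 - (-24 + y)*(28 + y))
45248 - F(-127) = 45248 - (677 - 1*(-127)² - 4*(-127)) = 45248 - (677 - 1*16129 + 508) = 45248 - (677 - 16129 + 508) = 45248 - 1*(-14944) = 45248 + 14944 = 60192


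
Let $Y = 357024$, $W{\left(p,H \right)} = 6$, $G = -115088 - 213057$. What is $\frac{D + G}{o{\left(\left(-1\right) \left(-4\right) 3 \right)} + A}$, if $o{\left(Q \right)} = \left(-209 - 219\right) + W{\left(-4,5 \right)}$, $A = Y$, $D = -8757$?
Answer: $- \frac{168451}{178301} \approx -0.94476$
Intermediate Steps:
$G = -328145$
$A = 357024$
$o{\left(Q \right)} = -422$ ($o{\left(Q \right)} = \left(-209 - 219\right) + 6 = -428 + 6 = -422$)
$\frac{D + G}{o{\left(\left(-1\right) \left(-4\right) 3 \right)} + A} = \frac{-8757 - 328145}{-422 + 357024} = - \frac{336902}{356602} = \left(-336902\right) \frac{1}{356602} = - \frac{168451}{178301}$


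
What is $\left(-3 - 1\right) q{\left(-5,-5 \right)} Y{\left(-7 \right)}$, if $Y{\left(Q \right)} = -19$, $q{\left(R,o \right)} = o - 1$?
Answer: $-456$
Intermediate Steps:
$q{\left(R,o \right)} = -1 + o$ ($q{\left(R,o \right)} = o - 1 = -1 + o$)
$\left(-3 - 1\right) q{\left(-5,-5 \right)} Y{\left(-7 \right)} = \left(-3 - 1\right) \left(-1 - 5\right) \left(-19\right) = \left(-4\right) \left(-6\right) \left(-19\right) = 24 \left(-19\right) = -456$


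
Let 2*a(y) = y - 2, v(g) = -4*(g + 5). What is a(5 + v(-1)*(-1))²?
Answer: 361/4 ≈ 90.250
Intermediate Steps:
v(g) = -20 - 4*g (v(g) = -4*(5 + g) = -20 - 4*g)
a(y) = -1 + y/2 (a(y) = (y - 2)/2 = (-2 + y)/2 = -1 + y/2)
a(5 + v(-1)*(-1))² = (-1 + (5 + (-20 - 4*(-1))*(-1))/2)² = (-1 + (5 + (-20 + 4)*(-1))/2)² = (-1 + (5 - 16*(-1))/2)² = (-1 + (5 + 16)/2)² = (-1 + (½)*21)² = (-1 + 21/2)² = (19/2)² = 361/4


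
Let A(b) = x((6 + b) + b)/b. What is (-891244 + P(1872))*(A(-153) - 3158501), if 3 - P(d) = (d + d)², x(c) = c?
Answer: 2401557249349427/51 ≈ 4.7089e+13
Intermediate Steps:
A(b) = (6 + 2*b)/b (A(b) = ((6 + b) + b)/b = (6 + 2*b)/b)
P(d) = 3 - 4*d² (P(d) = 3 - (d + d)² = 3 - (2*d)² = 3 - 4*d²)
(-891244 + P(1872))*(A(-153) - 3158501) = (-891244 + (3 - 4*1872²))*((2 + 6/(-153)) - 3158501) = (-891244 + (3 - 4*3504384))*((2 + 6*(-1/153)) - 3158501) = (-891244 + (3 - 14017536))*((2 - 2/51) - 3158501) = (-891244 - 14017533)*(100/51 - 3158501) = -14908777*(-161083451/51) = 2401557249349427/51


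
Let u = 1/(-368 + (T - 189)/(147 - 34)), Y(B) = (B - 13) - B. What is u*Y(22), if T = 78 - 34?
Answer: 1469/41729 ≈ 0.035203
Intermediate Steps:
T = 44
Y(B) = -13 (Y(B) = (-13 + B) - B = -13)
u = -113/41729 (u = 1/(-368 + (44 - 189)/(147 - 34)) = 1/(-368 - 145/113) = 1/(-41729/113) = -113/41729 ≈ -0.0027080)
u*Y(22) = -113/41729*(-13) = 1469/41729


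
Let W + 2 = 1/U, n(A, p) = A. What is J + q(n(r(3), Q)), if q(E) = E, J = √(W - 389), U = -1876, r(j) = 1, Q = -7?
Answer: 1 + I*√344019473/938 ≈ 1.0 + 19.774*I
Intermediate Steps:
W = -3753/1876 (W = -2 + 1/(-1876) = -2 - 1/1876 = -3753/1876 ≈ -2.0005)
J = I*√344019473/938 (J = √(-3753/1876 - 389) = √(-733517/1876) = I*√344019473/938 ≈ 19.774*I)
J + q(n(r(3), Q)) = I*√344019473/938 + 1 = 1 + I*√344019473/938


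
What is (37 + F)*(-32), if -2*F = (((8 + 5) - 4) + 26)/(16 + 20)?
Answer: -10516/9 ≈ -1168.4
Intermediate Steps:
F = -35/72 (F = -(((8 + 5) - 4) + 26)/(2*(16 + 20)) = -((13 - 4) + 26)/(2*36) = -(9 + 26)/(2*36) = -35/(2*36) = -1/2*35/36 = -35/72 ≈ -0.48611)
(37 + F)*(-32) = (37 - 35/72)*(-32) = (2629/72)*(-32) = -10516/9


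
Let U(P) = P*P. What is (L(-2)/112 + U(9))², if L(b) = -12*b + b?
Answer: 20675209/3136 ≈ 6592.9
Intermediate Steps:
L(b) = -11*b
U(P) = P²
(L(-2)/112 + U(9))² = (-11*(-2)/112 + 9²)² = (22*(1/112) + 81)² = (11/56 + 81)² = (4547/56)² = 20675209/3136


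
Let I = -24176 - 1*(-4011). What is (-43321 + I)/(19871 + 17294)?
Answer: -63486/37165 ≈ -1.7082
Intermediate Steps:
I = -20165 (I = -24176 + 4011 = -20165)
(-43321 + I)/(19871 + 17294) = (-43321 - 20165)/(19871 + 17294) = -63486/37165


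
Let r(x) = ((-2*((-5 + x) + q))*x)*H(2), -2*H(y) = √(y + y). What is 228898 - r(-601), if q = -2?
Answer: -501918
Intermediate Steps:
H(y) = -√2*√y/2 (H(y) = -√(y + y)/2 = -√2*√y/2)
r(x) = -x*(14 - 2*x) (r(x) = ((-2*((-5 + x) - 2))*x)*(-√2*√2/2) = ((-2*(-7 + x))*x)*(-1) = ((14 - 2*x)*x)*(-1) = (x*(14 - 2*x))*(-1) = -x*(14 - 2*x))
228898 - r(-601) = 228898 - 2*(-601)*(-7 - 601) = 228898 - 2*(-601)*(-608) = 228898 - 1*730816 = 228898 - 730816 = -501918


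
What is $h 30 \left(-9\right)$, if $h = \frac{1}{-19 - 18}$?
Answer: $\frac{270}{37} \approx 7.2973$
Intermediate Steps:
$h = - \frac{1}{37}$ ($h = \frac{1}{-37} = - \frac{1}{37} \approx -0.027027$)
$h 30 \left(-9\right) = \left(- \frac{1}{37}\right) 30 \left(-9\right) = \left(- \frac{30}{37}\right) \left(-9\right) = \frac{270}{37}$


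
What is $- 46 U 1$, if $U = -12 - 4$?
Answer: $736$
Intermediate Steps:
$U = -16$
$- 46 U 1 = \left(-46\right) \left(-16\right) 1 = 736 \cdot 1 = 736$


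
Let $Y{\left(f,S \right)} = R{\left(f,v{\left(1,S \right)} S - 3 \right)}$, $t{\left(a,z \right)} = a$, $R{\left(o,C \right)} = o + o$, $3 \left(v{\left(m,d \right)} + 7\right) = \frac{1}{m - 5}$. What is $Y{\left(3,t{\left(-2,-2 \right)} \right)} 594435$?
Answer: $3566610$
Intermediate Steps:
$v{\left(m,d \right)} = -7 + \frac{1}{3 \left(-5 + m\right)}$ ($v{\left(m,d \right)} = -7 + \frac{1}{3 \left(m - 5\right)} = -7 + \frac{1}{3 \left(-5 + m\right)}$)
$R{\left(o,C \right)} = 2 o$
$Y{\left(f,S \right)} = 2 f$
$Y{\left(3,t{\left(-2,-2 \right)} \right)} 594435 = 2 \cdot 3 \cdot 594435 = 6 \cdot 594435 = 3566610$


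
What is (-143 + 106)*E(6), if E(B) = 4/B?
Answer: -74/3 ≈ -24.667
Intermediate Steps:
(-143 + 106)*E(6) = (-143 + 106)*(4/6) = -148/6 = -37*⅔ = -74/3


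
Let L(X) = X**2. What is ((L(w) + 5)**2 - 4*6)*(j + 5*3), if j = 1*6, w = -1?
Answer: 252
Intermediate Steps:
j = 6
((L(w) + 5)**2 - 4*6)*(j + 5*3) = (((-1)**2 + 5)**2 - 4*6)*(6 + 5*3) = ((1 + 5)**2 - 1*24)*(6 + 15) = (6**2 - 24)*21 = (36 - 24)*21 = 12*21 = 252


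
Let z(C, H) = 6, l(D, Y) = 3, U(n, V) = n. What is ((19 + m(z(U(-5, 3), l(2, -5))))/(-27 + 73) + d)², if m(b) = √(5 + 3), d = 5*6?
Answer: 1957209/2116 + 1399*√2/529 ≈ 928.70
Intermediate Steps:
d = 30
m(b) = 2*√2 (m(b) = √8 = 2*√2)
((19 + m(z(U(-5, 3), l(2, -5))))/(-27 + 73) + d)² = ((19 + 2*√2)/(-27 + 73) + 30)² = ((19 + 2*√2)/46 + 30)² = ((19 + 2*√2)*(1/46) + 30)² = ((19/46 + √2/23) + 30)² = (1399/46 + √2/23)²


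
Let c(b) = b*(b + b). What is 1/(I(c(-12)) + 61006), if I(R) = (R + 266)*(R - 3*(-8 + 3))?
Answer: 1/228868 ≈ 4.3693e-6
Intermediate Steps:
c(b) = 2*b**2 (c(b) = b*(2*b) = 2*b**2)
I(R) = (15 + R)*(266 + R) (I(R) = (266 + R)*(R - 3*(-5)) = (266 + R)*(R + 15) = (266 + R)*(15 + R) = (15 + R)*(266 + R))
1/(I(c(-12)) + 61006) = 1/((3990 + (2*(-12)**2)**2 + 281*(2*(-12)**2)) + 61006) = 1/((3990 + (2*144)**2 + 281*(2*144)) + 61006) = 1/((3990 + 288**2 + 281*288) + 61006) = 1/((3990 + 82944 + 80928) + 61006) = 1/(167862 + 61006) = 1/228868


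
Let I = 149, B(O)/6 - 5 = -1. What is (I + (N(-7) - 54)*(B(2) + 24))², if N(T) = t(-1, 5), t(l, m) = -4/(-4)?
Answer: 5736025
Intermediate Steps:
t(l, m) = 1 (t(l, m) = -4*(-¼) = 1)
B(O) = 24 (B(O) = 30 + 6*(-1) = 30 - 6 = 24)
N(T) = 1
(I + (N(-7) - 54)*(B(2) + 24))² = (149 + (1 - 54)*(24 + 24))² = (149 - 53*48)² = (149 - 2544)² = (-2395)² = 5736025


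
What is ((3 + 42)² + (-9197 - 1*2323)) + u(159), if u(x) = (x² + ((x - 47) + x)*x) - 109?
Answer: 58766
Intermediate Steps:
u(x) = -109 + x² + x*(-47 + 2*x) (u(x) = (x² + ((-47 + x) + x)*x) - 109 = (x² + (-47 + 2*x)*x) - 109 = (x² + x*(-47 + 2*x)) - 109 = -109 + x² + x*(-47 + 2*x))
((3 + 42)² + (-9197 - 1*2323)) + u(159) = ((3 + 42)² + (-9197 - 1*2323)) + (-109 - 47*159 + 3*159²) = (45² + (-9197 - 2323)) + (-109 - 7473 + 3*25281) = (2025 - 11520) + (-109 - 7473 + 75843) = -9495 + 68261 = 58766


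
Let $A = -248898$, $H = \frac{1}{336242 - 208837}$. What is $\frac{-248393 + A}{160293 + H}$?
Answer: $- \frac{63357359855}{20422129666} \approx -3.1024$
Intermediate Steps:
$H = \frac{1}{127405} \approx 7.849 \cdot 10^{-6}$
$\frac{-248393 + A}{160293 + H} = \frac{-248393 - 248898}{160293 + \frac{1}{127405}} = - \frac{497291}{\frac{20422129666}{127405}} = \left(-497291\right) \frac{127405}{20422129666} = - \frac{63357359855}{20422129666}$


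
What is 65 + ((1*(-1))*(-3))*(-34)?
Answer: -37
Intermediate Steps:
65 + ((1*(-1))*(-3))*(-34) = 65 - 1*(-3)*(-34) = 65 + 3*(-34) = 65 - 102 = -37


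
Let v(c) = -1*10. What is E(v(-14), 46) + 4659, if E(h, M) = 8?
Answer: 4667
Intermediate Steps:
v(c) = -10
E(v(-14), 46) + 4659 = 8 + 4659 = 4667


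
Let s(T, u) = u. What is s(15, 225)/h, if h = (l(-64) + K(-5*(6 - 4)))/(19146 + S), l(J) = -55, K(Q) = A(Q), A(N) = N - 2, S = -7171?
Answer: -2694375/67 ≈ -40215.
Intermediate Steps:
A(N) = -2 + N
K(Q) = -2 + Q
h = -67/11975 (h = (-55 + (-2 - 5*(6 - 4)))/(19146 - 7171) = (-55 + (-2 - 5*2))/11975 = (-55 + (-2 - 10))*(1/11975) = (-55 - 12)*(1/11975) = -67*1/11975 = -67/11975 ≈ -0.0055950)
s(15, 225)/h = 225/(-67/11975) = 225*(-11975/67) = -2694375/67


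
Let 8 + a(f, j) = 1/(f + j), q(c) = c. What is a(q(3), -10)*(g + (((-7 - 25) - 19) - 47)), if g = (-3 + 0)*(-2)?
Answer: 5244/7 ≈ 749.14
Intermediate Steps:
a(f, j) = -8 + 1/(f + j)
g = 6 (g = -3*(-2) = 6)
a(q(3), -10)*(g + (((-7 - 25) - 19) - 47)) = ((1 - 8*3 - 8*(-10))/(3 - 10))*(6 + (((-7 - 25) - 19) - 47)) = ((1 - 24 + 80)/(-7))*(6 + ((-32 - 19) - 47)) = (-1/7*57)*(6 + (-51 - 47)) = -57*(6 - 98)/7 = -57/7*(-92) = 5244/7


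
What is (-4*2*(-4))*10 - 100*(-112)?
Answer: 11520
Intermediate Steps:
(-4*2*(-4))*10 - 100*(-112) = -8*(-4)*10 + 11200 = 32*10 + 11200 = 320 + 11200 = 11520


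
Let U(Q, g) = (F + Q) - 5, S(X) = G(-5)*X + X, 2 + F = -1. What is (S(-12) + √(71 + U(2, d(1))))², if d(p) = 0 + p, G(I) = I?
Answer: (48 + √65)² ≈ 3143.0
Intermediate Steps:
F = -3 (F = -2 - 1 = -3)
d(p) = p
S(X) = -4*X (S(X) = -5*X + X = -4*X)
U(Q, g) = -8 + Q (U(Q, g) = (-3 + Q) - 5 = -8 + Q)
(S(-12) + √(71 + U(2, d(1))))² = (-4*(-12) + √(71 + (-8 + 2)))² = (48 + √(71 - 6))² = (48 + √65)²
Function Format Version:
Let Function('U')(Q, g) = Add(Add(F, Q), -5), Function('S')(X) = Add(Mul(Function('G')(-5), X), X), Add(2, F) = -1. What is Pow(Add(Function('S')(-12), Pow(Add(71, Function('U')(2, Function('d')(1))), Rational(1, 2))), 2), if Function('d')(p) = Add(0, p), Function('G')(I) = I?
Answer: Pow(Add(48, Pow(65, Rational(1, 2))), 2) ≈ 3143.0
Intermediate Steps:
F = -3 (F = Add(-2, -1) = -3)
Function('d')(p) = p
Function('S')(X) = Mul(-4, X) (Function('S')(X) = Add(Mul(-5, X), X) = Mul(-4, X))
Function('U')(Q, g) = Add(-8, Q) (Function('U')(Q, g) = Add(Add(-3, Q), -5) = Add(-8, Q))
Pow(Add(Function('S')(-12), Pow(Add(71, Function('U')(2, Function('d')(1))), Rational(1, 2))), 2) = Pow(Add(Mul(-4, -12), Pow(Add(71, Add(-8, 2)), Rational(1, 2))), 2) = Pow(Add(48, Pow(Add(71, -6), Rational(1, 2))), 2) = Pow(Add(48, Pow(65, Rational(1, 2))), 2)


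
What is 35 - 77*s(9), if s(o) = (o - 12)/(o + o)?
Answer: 287/6 ≈ 47.833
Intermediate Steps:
s(o) = (-12 + o)/(2*o) (s(o) = (-12 + o)/((2*o)) = (-12 + o)*(1/(2*o)) = (-12 + o)/(2*o))
35 - 77*s(9) = 35 - 77*(-12 + 9)/(2*9) = 35 - 77*(-3)/(2*9) = 35 - 77*(-1/6) = 35 + 77/6 = 287/6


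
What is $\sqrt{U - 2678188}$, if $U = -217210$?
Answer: $i \sqrt{2895398} \approx 1701.6 i$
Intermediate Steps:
$\sqrt{U - 2678188} = \sqrt{-217210 - 2678188} = \sqrt{-2895398} = i \sqrt{2895398}$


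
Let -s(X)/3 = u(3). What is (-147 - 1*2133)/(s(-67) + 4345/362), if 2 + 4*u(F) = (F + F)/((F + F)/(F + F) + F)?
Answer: -3301440/17923 ≈ -184.20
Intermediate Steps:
u(F) = -½ + F/(2*(1 + F)) (u(F) = -½ + ((F + F)/((F + F)/(F + F) + F))/4 = -½ + ((2*F)/((2*F)/((2*F)) + F))/4 = -½ + ((2*F)/((2*F)*(1/(2*F)) + F))/4 = -½ + ((2*F)/(1 + F))/4 = -½ + (2*F/(1 + F))/4 = -½ + F/(2*(1 + F)))
s(X) = 3/8 (s(X) = -(-3)/(2 + 2*3) = -(-3)/(2 + 6) = -(-3)/8 = -3*(-⅛) = 3/8)
(-147 - 1*2133)/(s(-67) + 4345/362) = (-147 - 1*2133)/(3/8 + 4345/362) = (-147 - 2133)/(3/8 + 4345*(1/362)) = -2280/(3/8 + 4345/362) = -2280/17923/1448 = -2280*1448/17923 = -3301440/17923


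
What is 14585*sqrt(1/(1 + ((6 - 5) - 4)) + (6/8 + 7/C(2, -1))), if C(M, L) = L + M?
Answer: 14585*sqrt(29)/2 ≈ 39271.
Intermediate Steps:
14585*sqrt(1/(1 + ((6 - 5) - 4)) + (6/8 + 7/C(2, -1))) = 14585*sqrt(1/(1 + ((6 - 5) - 4)) + (6/8 + 7/(-1 + 2))) = 14585*sqrt(1/(1 + (1 - 4)) + (6*(1/8) + 7/1)) = 14585*sqrt(1/(1 - 3) + (3/4 + 7*1)) = 14585*sqrt(1/(-2) + (3/4 + 7)) = 14585*sqrt(-1/2 + 31/4) = 14585*sqrt(29/4) = 14585*(sqrt(29)/2) = 14585*sqrt(29)/2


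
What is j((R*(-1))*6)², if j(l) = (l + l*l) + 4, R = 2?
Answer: 18496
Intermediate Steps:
j(l) = 4 + l + l² (j(l) = (l + l²) + 4 = 4 + l + l²)
j((R*(-1))*6)² = (4 + (2*(-1))*6 + ((2*(-1))*6)²)² = (4 - 2*6 + (-2*6)²)² = (4 - 12 + (-12)²)² = (4 - 12 + 144)² = 136² = 18496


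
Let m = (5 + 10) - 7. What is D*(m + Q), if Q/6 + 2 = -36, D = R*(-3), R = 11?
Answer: 7260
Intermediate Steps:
D = -33 (D = 11*(-3) = -33)
Q = -228 (Q = -12 + 6*(-36) = -12 - 216 = -228)
m = 8 (m = 15 - 7 = 8)
D*(m + Q) = -33*(8 - 228) = -33*(-220) = 7260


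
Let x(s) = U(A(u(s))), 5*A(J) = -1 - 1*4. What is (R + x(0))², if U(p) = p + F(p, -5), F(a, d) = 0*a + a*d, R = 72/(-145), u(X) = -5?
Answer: 258064/21025 ≈ 12.274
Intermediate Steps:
R = -72/145 (R = 72*(-1/145) = -72/145 ≈ -0.49655)
A(J) = -1 (A(J) = (-1 - 1*4)/5 = (-1 - 4)/5 = (⅕)*(-5) = -1)
F(a, d) = a*d (F(a, d) = 0 + a*d = a*d)
U(p) = -4*p (U(p) = p + p*(-5) = p - 5*p = -4*p)
x(s) = 4 (x(s) = -4*(-1) = 4)
(R + x(0))² = (-72/145 + 4)² = (508/145)² = 258064/21025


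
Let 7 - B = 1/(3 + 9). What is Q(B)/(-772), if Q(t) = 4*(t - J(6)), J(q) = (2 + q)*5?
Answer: 397/2316 ≈ 0.17142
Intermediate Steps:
B = 83/12 (B = 7 - 1/(3 + 9) = 7 - 1/12 = 83/12 ≈ 6.9167)
J(q) = 10 + 5*q
Q(t) = -160 + 4*t (Q(t) = 4*(t - (10 + 5*6)) = 4*(t - (10 + 30)) = 4*(t - 1*40) = 4*(t - 40) = 4*(-40 + t) = -160 + 4*t)
Q(B)/(-772) = (-160 + 4*(83/12))/(-772) = (-160 + 83/3)*(-1/772) = -397/3*(-1/772) = 397/2316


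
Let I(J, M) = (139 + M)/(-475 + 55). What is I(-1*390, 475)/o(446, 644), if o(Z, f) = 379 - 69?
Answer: -307/65100 ≈ -0.0047158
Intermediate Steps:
o(Z, f) = 310
I(J, M) = -139/420 - M/420 (I(J, M) = (139 + M)/(-420) = (139 + M)*(-1/420) = -139/420 - M/420)
I(-1*390, 475)/o(446, 644) = (-139/420 - 1/420*475)/310 = (-139/420 - 95/84)*(1/310) = -307/210*1/310 = -307/65100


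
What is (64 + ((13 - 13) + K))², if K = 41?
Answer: 11025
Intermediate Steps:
(64 + ((13 - 13) + K))² = (64 + ((13 - 13) + 41))² = (64 + (0 + 41))² = (64 + 41)² = 105² = 11025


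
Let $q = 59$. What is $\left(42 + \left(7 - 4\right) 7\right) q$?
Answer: $3717$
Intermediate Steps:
$\left(42 + \left(7 - 4\right) 7\right) q = \left(42 + \left(7 - 4\right) 7\right) 59 = \left(42 + 3 \cdot 7\right) 59 = \left(42 + 21\right) 59 = 63 \cdot 59 = 3717$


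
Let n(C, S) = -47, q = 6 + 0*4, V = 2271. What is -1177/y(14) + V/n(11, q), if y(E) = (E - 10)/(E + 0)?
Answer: -391775/94 ≈ -4167.8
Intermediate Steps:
q = 6 (q = 6 + 0 = 6)
y(E) = (-10 + E)/E
-1177/y(14) + V/n(11, q) = -1177*14/(-10 + 14) + 2271/(-47) = -1177/((1/14)*4) + 2271*(-1/47) = -1177/2/7 - 2271/47 = -1177*7/2 - 2271/47 = -8239/2 - 2271/47 = -391775/94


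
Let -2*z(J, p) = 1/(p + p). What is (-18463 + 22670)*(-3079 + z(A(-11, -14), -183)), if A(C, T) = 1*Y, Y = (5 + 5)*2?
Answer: -9481850189/732 ≈ -1.2953e+7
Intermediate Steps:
Y = 20 (Y = 10*2 = 20)
A(C, T) = 20 (A(C, T) = 1*20 = 20)
z(J, p) = -1/(4*p) (z(J, p) = -1/(2*(p + p)) = -1/(2*p)/2 = -1/(4*p))
(-18463 + 22670)*(-3079 + z(A(-11, -14), -183)) = (-18463 + 22670)*(-3079 - ¼/(-183)) = 4207*(-3079 - ¼*(-1/183)) = 4207*(-3079 + 1/732) = 4207*(-2253827/732) = -9481850189/732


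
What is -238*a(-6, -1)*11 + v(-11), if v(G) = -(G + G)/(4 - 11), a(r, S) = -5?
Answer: 91608/7 ≈ 13087.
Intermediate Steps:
v(G) = 2*G/7 (v(G) = -2*G/(-7) = -2*G*(-1)/7 = -(-2)*G/7 = 2*G/7)
-238*a(-6, -1)*11 + v(-11) = -(-1190)*11 + (2/7)*(-11) = -238*(-55) - 22/7 = 13090 - 22/7 = 91608/7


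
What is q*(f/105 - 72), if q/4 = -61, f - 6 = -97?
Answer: 266692/15 ≈ 17779.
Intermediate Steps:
f = -91 (f = 6 - 97 = -91)
q = -244 (q = 4*(-61) = -244)
q*(f/105 - 72) = -244*(-91/105 - 72) = -244*(-91*1/105 - 72) = -244*(-13/15 - 72) = -244*(-1093/15) = 266692/15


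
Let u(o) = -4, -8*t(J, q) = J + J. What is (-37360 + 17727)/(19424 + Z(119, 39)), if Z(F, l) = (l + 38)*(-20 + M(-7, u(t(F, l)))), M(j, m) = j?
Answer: -19633/17345 ≈ -1.1319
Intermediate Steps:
t(J, q) = -J/4 (t(J, q) = -(J + J)/8 = -J/4)
Z(F, l) = -1026 - 27*l (Z(F, l) = (l + 38)*(-20 - 7) = (38 + l)*(-27) = -1026 - 27*l)
(-37360 + 17727)/(19424 + Z(119, 39)) = (-37360 + 17727)/(19424 + (-1026 - 27*39)) = -19633/(19424 + (-1026 - 1053)) = -19633/(19424 - 2079) = -19633/17345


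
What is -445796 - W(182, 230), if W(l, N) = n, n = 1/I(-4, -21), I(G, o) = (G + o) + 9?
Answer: -7132735/16 ≈ -4.4580e+5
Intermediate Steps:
I(G, o) = 9 + G + o
n = -1/16 (n = 1/(9 - 4 - 21) = 1/(-16) = -1/16 ≈ -0.062500)
W(l, N) = -1/16
-445796 - W(182, 230) = -445796 - 1*(-1/16) = -445796 + 1/16 = -7132735/16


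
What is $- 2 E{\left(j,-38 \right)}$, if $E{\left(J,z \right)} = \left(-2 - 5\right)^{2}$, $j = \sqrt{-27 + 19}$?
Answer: $-98$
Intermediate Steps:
$j = 2 i \sqrt{2}$ ($j = \sqrt{-8} = 2 i \sqrt{2} \approx 2.8284 i$)
$E{\left(J,z \right)} = 49$ ($E{\left(J,z \right)} = \left(-7\right)^{2} = 49$)
$- 2 E{\left(j,-38 \right)} = \left(-2\right) 49 = -98$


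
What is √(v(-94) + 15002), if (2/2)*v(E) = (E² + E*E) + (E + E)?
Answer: √32486 ≈ 180.24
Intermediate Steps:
v(E) = 2*E + 2*E² (v(E) = (E² + E*E) + (E + E) = (E² + E²) + 2*E = 2*E² + 2*E = 2*E + 2*E²)
√(v(-94) + 15002) = √(2*(-94)*(1 - 94) + 15002) = √(2*(-94)*(-93) + 15002) = √(17484 + 15002) = √32486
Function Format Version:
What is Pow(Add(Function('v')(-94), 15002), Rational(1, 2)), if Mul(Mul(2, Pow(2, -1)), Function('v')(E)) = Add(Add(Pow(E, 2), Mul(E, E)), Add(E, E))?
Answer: Pow(32486, Rational(1, 2)) ≈ 180.24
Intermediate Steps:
Function('v')(E) = Add(Mul(2, E), Mul(2, Pow(E, 2))) (Function('v')(E) = Add(Add(Pow(E, 2), Mul(E, E)), Add(E, E)) = Add(Add(Pow(E, 2), Pow(E, 2)), Mul(2, E)) = Add(Mul(2, Pow(E, 2)), Mul(2, E)) = Add(Mul(2, E), Mul(2, Pow(E, 2))))
Pow(Add(Function('v')(-94), 15002), Rational(1, 2)) = Pow(Add(Mul(2, -94, Add(1, -94)), 15002), Rational(1, 2)) = Pow(Add(Mul(2, -94, -93), 15002), Rational(1, 2)) = Pow(Add(17484, 15002), Rational(1, 2)) = Pow(32486, Rational(1, 2))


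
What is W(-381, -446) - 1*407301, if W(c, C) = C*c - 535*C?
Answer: 1235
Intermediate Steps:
W(c, C) = -535*C + C*c
W(-381, -446) - 1*407301 = -446*(-535 - 381) - 1*407301 = -446*(-916) - 407301 = 408536 - 407301 = 1235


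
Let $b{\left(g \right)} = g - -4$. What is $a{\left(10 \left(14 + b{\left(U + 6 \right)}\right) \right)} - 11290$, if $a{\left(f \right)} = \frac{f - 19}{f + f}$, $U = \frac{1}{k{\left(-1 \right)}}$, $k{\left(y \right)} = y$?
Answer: $- \frac{5193189}{460} \approx -11290.0$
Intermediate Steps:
$U = -1$ ($U = \frac{1}{-1} = -1$)
$b{\left(g \right)} = 4 + g$ ($b{\left(g \right)} = g + 4 = 4 + g$)
$a{\left(f \right)} = \frac{-19 + f}{2 f}$
$a{\left(10 \left(14 + b{\left(U + 6 \right)}\right) \right)} - 11290 = \frac{-19 + 10 \left(14 + \left(4 + \left(-1 + 6\right)\right)\right)}{2 \cdot 10 \left(14 + \left(4 + \left(-1 + 6\right)\right)\right)} - 11290 = \frac{-19 + 10 \left(14 + \left(4 + 5\right)\right)}{2 \cdot 10 \left(14 + \left(4 + 5\right)\right)} - 11290 = \frac{-19 + 10 \left(14 + 9\right)}{2 \cdot 10 \left(14 + 9\right)} - 11290 = \frac{-19 + 10 \cdot 23}{2 \cdot 10 \cdot 23} - 11290 = \frac{-19 + 230}{2 \cdot 230} - 11290 = \frac{1}{2} \cdot \frac{1}{230} \cdot 211 - 11290 = \frac{211}{460} - 11290 = - \frac{5193189}{460}$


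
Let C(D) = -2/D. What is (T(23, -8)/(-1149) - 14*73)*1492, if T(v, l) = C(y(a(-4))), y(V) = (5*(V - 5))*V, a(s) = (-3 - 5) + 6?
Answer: -61320795668/40215 ≈ -1.5248e+6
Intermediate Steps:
a(s) = -2 (a(s) = -8 + 6 = -2)
y(V) = V*(-25 + 5*V) (y(V) = (5*(-5 + V))*V = (-25 + 5*V)*V = V*(-25 + 5*V))
T(v, l) = -1/35 (T(v, l) = -2*(-1/(10*(-5 - 2))) = -2/(5*(-2)*(-7)) = -2/70 = -2*1/70 = -1/35)
(T(23, -8)/(-1149) - 14*73)*1492 = (-1/35/(-1149) - 14*73)*1492 = (-1/35*(-1/1149) - 1022)*1492 = (1/40215 - 1022)*1492 = -41099729/40215*1492 = -61320795668/40215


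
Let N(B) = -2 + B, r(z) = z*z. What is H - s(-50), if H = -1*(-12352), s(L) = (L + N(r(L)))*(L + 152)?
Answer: -237344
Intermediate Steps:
r(z) = z**2
s(L) = (152 + L)*(-2 + L + L**2) (s(L) = (L + (-2 + L**2))*(L + 152) = (-2 + L + L**2)*(152 + L) = (152 + L)*(-2 + L + L**2))
H = 12352
H - s(-50) = 12352 - (-304 + (-50)**3 + 150*(-50) + 153*(-50)**2) = 12352 - (-304 - 125000 - 7500 + 153*2500) = 12352 - (-304 - 125000 - 7500 + 382500) = 12352 - 1*249696 = 12352 - 249696 = -237344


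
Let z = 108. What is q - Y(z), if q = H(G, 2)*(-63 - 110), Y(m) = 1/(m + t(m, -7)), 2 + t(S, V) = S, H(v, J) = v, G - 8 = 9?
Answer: -629375/214 ≈ -2941.0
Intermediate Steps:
G = 17 (G = 8 + 9 = 17)
t(S, V) = -2 + S
Y(m) = 1/(-2 + 2*m) (Y(m) = 1/(m + (-2 + m)) = 1/(-2 + 2*m))
q = -2941 (q = 17*(-63 - 110) = 17*(-173) = -2941)
q - Y(z) = -2941 - 1/(2*(-1 + 108)) = -2941 - 1/(2*107) = -2941 - 1*1/214 = -2941 - 1/214 = -629375/214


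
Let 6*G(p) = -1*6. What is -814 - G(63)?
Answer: -813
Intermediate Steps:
G(p) = -1 (G(p) = (-1*6)/6 = (⅙)*(-6) = -1)
-814 - G(63) = -814 - 1*(-1) = -814 + 1 = -813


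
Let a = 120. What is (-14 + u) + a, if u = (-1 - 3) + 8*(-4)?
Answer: 70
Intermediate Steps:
u = -36 (u = -4 - 32 = -36)
(-14 + u) + a = (-14 - 36) + 120 = -50 + 120 = 70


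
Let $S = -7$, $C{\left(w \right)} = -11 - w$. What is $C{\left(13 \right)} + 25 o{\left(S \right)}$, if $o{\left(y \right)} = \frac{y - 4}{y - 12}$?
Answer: $- \frac{181}{19} \approx -9.5263$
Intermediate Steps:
$o{\left(y \right)} = \frac{-4 + y}{-12 + y}$
$C{\left(13 \right)} + 25 o{\left(S \right)} = \left(-11 - 13\right) + 25 \frac{-4 - 7}{-12 - 7} = \left(-11 - 13\right) + 25 \frac{1}{-19} \left(-11\right) = -24 + 25 \left(\left(- \frac{1}{19}\right) \left(-11\right)\right) = -24 + 25 \cdot \frac{11}{19} = -24 + \frac{275}{19} = - \frac{181}{19}$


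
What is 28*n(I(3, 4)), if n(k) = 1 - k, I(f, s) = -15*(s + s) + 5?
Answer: 3248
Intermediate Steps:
I(f, s) = 5 - 30*s (I(f, s) = -15*2*s + 5 = -30*s + 5 = 5 - 30*s)
28*n(I(3, 4)) = 28*(1 - (5 - 30*4)) = 28*(1 - (5 - 120)) = 28*(1 - 1*(-115)) = 28*(1 + 115) = 28*116 = 3248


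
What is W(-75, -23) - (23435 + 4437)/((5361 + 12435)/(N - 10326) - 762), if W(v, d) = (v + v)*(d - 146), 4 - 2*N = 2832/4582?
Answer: 114647635595506/4516087635 ≈ 25387.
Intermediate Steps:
N = 3874/2291 (N = 2 - 1416/4582 = 2 - ½*1416/2291 = 2 - 708/2291 = 3874/2291 ≈ 1.6910)
W(v, d) = 2*v*(-146 + d) (W(v, d) = (2*v)*(-146 + d) = 2*v*(-146 + d))
W(-75, -23) - (23435 + 4437)/((5361 + 12435)/(N - 10326) - 762) = 2*(-75)*(-146 - 23) - (23435 + 4437)/((5361 + 12435)/(3874/2291 - 10326) - 762) = 2*(-75)*(-169) - 27872/(17796/(-23652992/2291) - 762) = 25350 - 27872/(17796*(-2291/23652992) - 762) = 25350 - 27872/(-10192659/5913248 - 762) = 25350 - 27872/(-4516087635/5913248) = 25350 - 27872*(-5913248)/4516087635 = 25350 - 1*(-164814048256/4516087635) = 25350 + 164814048256/4516087635 = 114647635595506/4516087635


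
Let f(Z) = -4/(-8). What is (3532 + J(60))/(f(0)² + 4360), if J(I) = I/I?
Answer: 14132/17441 ≈ 0.81027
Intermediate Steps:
f(Z) = ½ (f(Z) = -4*(-⅛) = ½)
J(I) = 1
(3532 + J(60))/(f(0)² + 4360) = (3532 + 1)/((½)² + 4360) = 3533/(¼ + 4360) = 3533/(17441/4) = 3533*(4/17441) = 14132/17441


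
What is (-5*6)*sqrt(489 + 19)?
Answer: -60*sqrt(127) ≈ -676.17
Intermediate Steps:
(-5*6)*sqrt(489 + 19) = -60*sqrt(127)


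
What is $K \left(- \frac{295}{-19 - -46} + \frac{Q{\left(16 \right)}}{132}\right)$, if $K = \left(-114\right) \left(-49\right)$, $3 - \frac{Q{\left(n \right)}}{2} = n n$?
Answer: $- \frac{742007}{9} \approx -82445.0$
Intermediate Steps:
$Q{\left(n \right)} = 6 - 2 n^{2}$ ($Q{\left(n \right)} = 6 - 2 n n = 6 - 2 n^{2}$)
$K = 5586$
$K \left(- \frac{295}{-19 - -46} + \frac{Q{\left(16 \right)}}{132}\right) = 5586 \left(- \frac{295}{-19 - -46} + \frac{6 - 2 \cdot 16^{2}}{132}\right) = 5586 \left(- \frac{295}{-19 + 46} + \left(6 - 512\right) \frac{1}{132}\right) = 5586 \left(- \frac{295}{27} + \left(6 - 512\right) \frac{1}{132}\right) = 5586 \left(\left(-295\right) \frac{1}{27} - \frac{23}{6}\right) = 5586 \left(- \frac{295}{27} - \frac{23}{6}\right) = 5586 \left(- \frac{797}{54}\right) = - \frac{742007}{9}$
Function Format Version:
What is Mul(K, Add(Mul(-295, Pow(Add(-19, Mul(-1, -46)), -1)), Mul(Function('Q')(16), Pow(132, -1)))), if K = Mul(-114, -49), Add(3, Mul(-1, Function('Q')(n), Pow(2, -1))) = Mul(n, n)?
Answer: Rational(-742007, 9) ≈ -82445.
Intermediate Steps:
Function('Q')(n) = Add(6, Mul(-2, Pow(n, 2))) (Function('Q')(n) = Add(6, Mul(-2, Mul(n, n))) = Add(6, Mul(-2, Pow(n, 2))))
K = 5586
Mul(K, Add(Mul(-295, Pow(Add(-19, Mul(-1, -46)), -1)), Mul(Function('Q')(16), Pow(132, -1)))) = Mul(5586, Add(Mul(-295, Pow(Add(-19, Mul(-1, -46)), -1)), Mul(Add(6, Mul(-2, Pow(16, 2))), Pow(132, -1)))) = Mul(5586, Add(Mul(-295, Pow(Add(-19, 46), -1)), Mul(Add(6, Mul(-2, 256)), Rational(1, 132)))) = Mul(5586, Add(Mul(-295, Pow(27, -1)), Mul(Add(6, -512), Rational(1, 132)))) = Mul(5586, Add(Mul(-295, Rational(1, 27)), Mul(-506, Rational(1, 132)))) = Mul(5586, Add(Rational(-295, 27), Rational(-23, 6))) = Mul(5586, Rational(-797, 54)) = Rational(-742007, 9)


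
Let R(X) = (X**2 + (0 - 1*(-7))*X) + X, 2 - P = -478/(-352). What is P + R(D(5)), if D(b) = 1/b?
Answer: 10041/4400 ≈ 2.2820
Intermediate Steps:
P = 113/176 (P = 2 - (-478)/(-352) = 2 - (-478)*(-1)/352 = 2 - 1*239/176 = 2 - 239/176 = 113/176 ≈ 0.64205)
D(b) = 1/b
R(X) = X**2 + 8*X (R(X) = (X**2 + (0 + 7)*X) + X = (X**2 + 7*X) + X = X**2 + 8*X)
P + R(D(5)) = 113/176 + (8 + 1/5)/5 = 113/176 + (1/5)*(41/5) = 113/176 + 41/25 = 10041/4400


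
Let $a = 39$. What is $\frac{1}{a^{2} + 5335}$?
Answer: $\frac{1}{6856} \approx 0.00014586$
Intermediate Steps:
$\frac{1}{a^{2} + 5335} = \frac{1}{39^{2} + 5335} = \frac{1}{1521 + 5335} = \frac{1}{6856}$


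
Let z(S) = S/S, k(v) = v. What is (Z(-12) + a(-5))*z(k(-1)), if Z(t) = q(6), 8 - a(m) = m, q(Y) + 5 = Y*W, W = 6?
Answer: 44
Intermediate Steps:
q(Y) = -5 + 6*Y (q(Y) = -5 + Y*6 = -5 + 6*Y)
a(m) = 8 - m
Z(t) = 31 (Z(t) = -5 + 6*6 = -5 + 36 = 31)
z(S) = 1
(Z(-12) + a(-5))*z(k(-1)) = (31 + (8 - 1*(-5)))*1 = (31 + (8 + 5))*1 = (31 + 13)*1 = 44*1 = 44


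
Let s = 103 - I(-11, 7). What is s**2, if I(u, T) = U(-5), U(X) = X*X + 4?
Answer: 5476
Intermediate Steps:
U(X) = 4 + X**2 (U(X) = X**2 + 4 = 4 + X**2)
I(u, T) = 29 (I(u, T) = 4 + (-5)**2 = 4 + 25 = 29)
s = 74 (s = 103 - 1*29 = 103 - 29 = 74)
s**2 = 74**2 = 5476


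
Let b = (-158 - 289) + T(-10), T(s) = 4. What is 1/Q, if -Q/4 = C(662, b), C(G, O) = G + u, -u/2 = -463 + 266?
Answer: -1/4224 ≈ -0.00023674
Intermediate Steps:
b = -443 (b = (-158 - 289) + 4 = -447 + 4 = -443)
u = 394 (u = -2*(-463 + 266) = -2*(-197) = 394)
C(G, O) = 394 + G (C(G, O) = G + 394 = 394 + G)
Q = -4224 (Q = -4*(394 + 662) = -4*1056 = -4224)
1/Q = 1/(-4224) = -1/4224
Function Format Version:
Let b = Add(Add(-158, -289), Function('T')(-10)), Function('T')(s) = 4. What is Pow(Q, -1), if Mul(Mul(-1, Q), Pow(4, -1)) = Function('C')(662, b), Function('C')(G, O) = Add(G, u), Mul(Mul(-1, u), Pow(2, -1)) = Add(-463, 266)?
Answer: Rational(-1, 4224) ≈ -0.00023674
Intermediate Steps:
b = -443 (b = Add(Add(-158, -289), 4) = Add(-447, 4) = -443)
u = 394 (u = Mul(-2, Add(-463, 266)) = Mul(-2, -197) = 394)
Function('C')(G, O) = Add(394, G) (Function('C')(G, O) = Add(G, 394) = Add(394, G))
Q = -4224 (Q = Mul(-4, Add(394, 662)) = Mul(-4, 1056) = -4224)
Pow(Q, -1) = Pow(-4224, -1) = Rational(-1, 4224)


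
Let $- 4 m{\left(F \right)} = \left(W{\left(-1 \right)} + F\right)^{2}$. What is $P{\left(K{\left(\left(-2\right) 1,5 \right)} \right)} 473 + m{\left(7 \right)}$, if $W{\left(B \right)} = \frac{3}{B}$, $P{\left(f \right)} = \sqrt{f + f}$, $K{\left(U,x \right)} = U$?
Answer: $-4 + 946 i \approx -4.0 + 946.0 i$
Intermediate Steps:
$P{\left(f \right)} = \sqrt{2} \sqrt{f}$ ($P{\left(f \right)} = \sqrt{2 f} = \sqrt{2} \sqrt{f}$)
$m{\left(F \right)} = - \frac{\left(-3 + F\right)^{2}}{4}$ ($m{\left(F \right)} = - \frac{\left(\frac{3}{-1} + F\right)^{2}}{4} = - \frac{\left(3 \left(-1\right) + F\right)^{2}}{4} = - \frac{\left(-3 + F\right)^{2}}{4}$)
$P{\left(K{\left(\left(-2\right) 1,5 \right)} \right)} 473 + m{\left(7 \right)} = \sqrt{2} \sqrt{\left(-2\right) 1} \cdot 473 - \frac{\left(-3 + 7\right)^{2}}{4} = \sqrt{2} \sqrt{-2} \cdot 473 - \frac{4^{2}}{4} = \sqrt{2} i \sqrt{2} \cdot 473 - 4 = 2 i 473 - 4 = 946 i - 4 = -4 + 946 i$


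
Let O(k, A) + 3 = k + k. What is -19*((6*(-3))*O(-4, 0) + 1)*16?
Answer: -60496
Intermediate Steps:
O(k, A) = -3 + 2*k (O(k, A) = -3 + (k + k) = -3 + 2*k)
-19*((6*(-3))*O(-4, 0) + 1)*16 = -19*((6*(-3))*(-3 + 2*(-4)) + 1)*16 = -19*(-18*(-3 - 8) + 1)*16 = -19*(-18*(-11) + 1)*16 = -19*(198 + 1)*16 = -19*199*16 = -3781*16 = -60496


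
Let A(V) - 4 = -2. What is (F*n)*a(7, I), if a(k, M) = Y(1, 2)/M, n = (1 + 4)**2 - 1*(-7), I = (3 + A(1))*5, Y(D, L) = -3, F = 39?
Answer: -3744/25 ≈ -149.76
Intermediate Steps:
A(V) = 2 (A(V) = 4 - 2 = 2)
I = 25 (I = (3 + 2)*5 = 5*5 = 25)
n = 32 (n = 5**2 + 7 = 25 + 7 = 32)
a(k, M) = -3/M
(F*n)*a(7, I) = (39*32)*(-3/25) = 1248*(-3*1/25) = 1248*(-3/25) = -3744/25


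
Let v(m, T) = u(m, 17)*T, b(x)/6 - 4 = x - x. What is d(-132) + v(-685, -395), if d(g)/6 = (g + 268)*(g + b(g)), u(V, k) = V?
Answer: 182447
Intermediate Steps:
b(x) = 24 (b(x) = 24 + 6*(x - x) = 24 + 6*0 = 24 + 0 = 24)
v(m, T) = T*m (v(m, T) = m*T = T*m)
d(g) = 6*(24 + g)*(268 + g) (d(g) = 6*((g + 268)*(g + 24)) = 6*((268 + g)*(24 + g)) = 6*((24 + g)*(268 + g)) = 6*(24 + g)*(268 + g))
d(-132) + v(-685, -395) = (38592 + 6*(-132)² + 1752*(-132)) - 395*(-685) = (38592 + 6*17424 - 231264) + 270575 = (38592 + 104544 - 231264) + 270575 = -88128 + 270575 = 182447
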